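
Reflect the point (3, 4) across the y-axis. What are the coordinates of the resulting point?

Reflection across y-axis: (3, 4) → (-3, 4)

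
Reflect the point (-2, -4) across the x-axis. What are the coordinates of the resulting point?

Reflection across x-axis: (-2, -4) → (-2, 4)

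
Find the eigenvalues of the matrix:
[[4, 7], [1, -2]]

Characteristic equation: det(A - λI) = 0
λ² - (trace)λ + (det) = 0
trace = 4 + -2 = 2, det = (4)(-2) - (7)(1) = -15
λ² - (2)λ + (-15) = 0
λ = (2 ± √((2)² - 4·(-15))) / 2 = (2 ± √64) / 2
Solving: λ = -3, 5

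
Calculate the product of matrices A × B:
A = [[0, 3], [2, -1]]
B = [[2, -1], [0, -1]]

Matrix multiplication:
C[0][0] = 0×2 + 3×0 = 0
C[0][1] = 0×-1 + 3×-1 = -3
C[1][0] = 2×2 + -1×0 = 4
C[1][1] = 2×-1 + -1×-1 = -1
Result: [[0, -3], [4, -1]]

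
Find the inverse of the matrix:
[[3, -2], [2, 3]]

For [[a,b],[c,d]], inverse = (1/det)·[[d,-b],[-c,a]]
det = (3)(3) - (-2)(2) = 9 - -4 = 13
Inverse = (1/13)·[[3, 2], [-2, 3]]
= [[3/13, 2/13], [-2/13, 3/13]]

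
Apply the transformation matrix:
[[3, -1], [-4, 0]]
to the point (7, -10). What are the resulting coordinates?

Matrix multiplication:
[[3, -1], [-4, 0]] × [7, -10]ᵀ
= [(3)(7) + (-1)(-10), (-4)(7) + (0)(-10)]ᵀ
= [31, -28]ᵀ
Result: (31, -28)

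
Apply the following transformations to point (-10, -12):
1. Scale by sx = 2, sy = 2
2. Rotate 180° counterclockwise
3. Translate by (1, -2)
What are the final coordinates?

Step 1: Scale → (-20, -24)
Step 2: Rotate 180° → (20, 24)
Step 3: Translate → (21, 22)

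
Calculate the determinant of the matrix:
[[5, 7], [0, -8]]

For a 2×2 matrix [[a, b], [c, d]], det = ad - bc
det = (5)(-8) - (7)(0) = -40 - 0 = -40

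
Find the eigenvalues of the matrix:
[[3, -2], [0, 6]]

Characteristic equation: det(A - λI) = 0
λ² - (trace)λ + (det) = 0
trace = 3 + 6 = 9, det = (3)(6) - (-2)(0) = 18
λ² - (9)λ + (18) = 0
λ = (9 ± √((9)² - 4·(18))) / 2 = (9 ± √9) / 2
Solving: λ = 3, 6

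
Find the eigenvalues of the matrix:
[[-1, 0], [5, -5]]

Characteristic equation: det(A - λI) = 0
λ² - (trace)λ + (det) = 0
trace = -1 + -5 = -6, det = (-1)(-5) - (0)(5) = 5
λ² - (-6)λ + (5) = 0
λ = (-6 ± √((-6)² - 4·(5))) / 2 = (-6 ± √16) / 2
Solving: λ = -5, -1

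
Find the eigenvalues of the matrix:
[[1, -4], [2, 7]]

Characteristic equation: det(A - λI) = 0
λ² - (trace)λ + (det) = 0
trace = 1 + 7 = 8, det = (1)(7) - (-4)(2) = 15
λ² - (8)λ + (15) = 0
λ = (8 ± √((8)² - 4·(15))) / 2 = (8 ± √4) / 2
Solving: λ = 3, 5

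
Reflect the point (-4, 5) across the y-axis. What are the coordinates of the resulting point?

Reflection across y-axis: (-4, 5) → (4, 5)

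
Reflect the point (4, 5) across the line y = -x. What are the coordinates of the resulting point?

Reflection across line y = -x: (4, 5) → (-5, -4)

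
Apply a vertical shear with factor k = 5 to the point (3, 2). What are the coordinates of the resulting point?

Shear matrix for vertical shear with factor k = 5:
[[1, 0], [5, 1]]
Result: (3, 2) → (3, 17)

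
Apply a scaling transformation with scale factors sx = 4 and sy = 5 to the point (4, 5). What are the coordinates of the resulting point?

Scaling matrix:
[[4, 0], [0, 5]]
Result: (4 × 4, 5 × 5) = (16, 25)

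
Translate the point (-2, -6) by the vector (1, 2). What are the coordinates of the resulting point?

Translation by (1, 2) (homogeneous matrix [[1, 0, 1], [0, 1, 2], [0, 0, 1]]):
x' = -2 + 1 = -1
y' = -6 + 2 = -4
Result: (-1, -4)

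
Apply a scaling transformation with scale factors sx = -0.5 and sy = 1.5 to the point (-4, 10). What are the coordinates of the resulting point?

Scaling matrix:
[[-0.50, 0], [0, 1.50]]
Result: (-4 × -0.5, 10 × 1.5) = (2, 15)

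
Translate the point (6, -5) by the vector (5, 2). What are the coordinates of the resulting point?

Translation by (5, 2) (homogeneous matrix [[1, 0, 5], [0, 1, 2], [0, 0, 1]]):
x' = 6 + 5 = 11
y' = -5 + 2 = -3
Result: (11, -3)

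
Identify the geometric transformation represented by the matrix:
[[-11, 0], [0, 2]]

This matrix represents: non-uniform scaling by sx = -11, sy = 2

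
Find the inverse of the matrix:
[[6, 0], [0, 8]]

For [[a,b],[c,d]], inverse = (1/det)·[[d,-b],[-c,a]]
det = (6)(8) - (0)(0) = 48 - 0 = 48
Inverse = (1/48)·[[8, 0], [0, 6]]
= [[1/6, 0], [0, 1/8]]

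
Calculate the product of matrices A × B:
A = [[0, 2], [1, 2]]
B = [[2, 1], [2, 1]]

Matrix multiplication:
C[0][0] = 0×2 + 2×2 = 4
C[0][1] = 0×1 + 2×1 = 2
C[1][0] = 1×2 + 2×2 = 6
C[1][1] = 1×1 + 2×1 = 3
Result: [[4, 2], [6, 3]]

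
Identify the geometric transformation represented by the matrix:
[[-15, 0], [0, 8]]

This matrix represents: non-uniform scaling by sx = -15, sy = 8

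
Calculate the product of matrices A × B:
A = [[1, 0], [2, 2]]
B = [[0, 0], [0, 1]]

Matrix multiplication:
C[0][0] = 1×0 + 0×0 = 0
C[0][1] = 1×0 + 0×1 = 0
C[1][0] = 2×0 + 2×0 = 0
C[1][1] = 2×0 + 2×1 = 2
Result: [[0, 0], [0, 2]]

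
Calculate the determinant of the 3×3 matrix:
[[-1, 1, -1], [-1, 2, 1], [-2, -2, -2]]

Expansion along first row:
det = -1·det([[2,1],[-2,-2]]) - 1·det([[-1,1],[-2,-2]]) + -1·det([[-1,2],[-2,-2]])
    = -1·(2·-2 - 1·-2) - 1·(-1·-2 - 1·-2) + -1·(-1·-2 - 2·-2)
    = -1·-2 - 1·4 + -1·6
    = 2 + -4 + -6 = -8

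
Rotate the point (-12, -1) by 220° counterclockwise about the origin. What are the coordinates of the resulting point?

Rotation matrix for 220°: [[cos 220°, -sin 220°], [sin 220°, cos 220°]] ≈ [[-0.766044, 0.642788], [-0.642788, -0.766044]]
[[-0.766044, 0.642788], [-0.642788, -0.766044]] × [-12, -1]ᵀ ≈ [8.5497, 8.4795]ᵀ
Result: (8.5497, 8.4795)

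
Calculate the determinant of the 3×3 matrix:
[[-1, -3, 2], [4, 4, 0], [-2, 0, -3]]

Expansion along first row:
det = -1·det([[4,0],[0,-3]]) - -3·det([[4,0],[-2,-3]]) + 2·det([[4,4],[-2,0]])
    = -1·(4·-3 - 0·0) - -3·(4·-3 - 0·-2) + 2·(4·0 - 4·-2)
    = -1·-12 - -3·-12 + 2·8
    = 12 + -36 + 16 = -8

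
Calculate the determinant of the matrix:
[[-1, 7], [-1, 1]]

For a 2×2 matrix [[a, b], [c, d]], det = ad - bc
det = (-1)(1) - (7)(-1) = -1 - -7 = 6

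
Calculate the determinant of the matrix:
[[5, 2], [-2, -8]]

For a 2×2 matrix [[a, b], [c, d]], det = ad - bc
det = (5)(-8) - (2)(-2) = -40 - -4 = -36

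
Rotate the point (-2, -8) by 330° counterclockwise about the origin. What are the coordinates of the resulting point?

Rotation matrix for 330°: [[cos 330°, -sin 330°], [sin 330°, cos 330°]] ≈ [[0.866025, 0.500000], [-0.500000, 0.866025]]
[[0.866025, 0.500000], [-0.500000, 0.866025]] × [-2, -8]ᵀ ≈ [-5.7321, -5.9282]ᵀ
Result: (-5.7321, -5.9282)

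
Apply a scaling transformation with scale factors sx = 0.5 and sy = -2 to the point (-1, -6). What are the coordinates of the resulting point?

Scaling matrix:
[[0.50, 0], [0, -2]]
Result: (-1 × 0.5, -6 × -2) = (-0.5, 12)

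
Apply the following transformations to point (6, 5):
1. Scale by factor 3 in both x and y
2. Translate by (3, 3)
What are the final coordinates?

Step 1: Scale (6, 5) by 3 → (18, 15)
Step 2: Translate by (3, 3) → (21, 18)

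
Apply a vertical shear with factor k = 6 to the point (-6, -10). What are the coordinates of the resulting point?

Shear matrix for vertical shear with factor k = 6:
[[1, 0], [6, 1]]
Result: (-6, -10) → (-6, -46)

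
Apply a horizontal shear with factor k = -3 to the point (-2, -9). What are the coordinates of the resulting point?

Shear matrix for horizontal shear with factor k = -3:
[[1, -3], [0, 1]]
Result: (-2, -9) → (25, -9)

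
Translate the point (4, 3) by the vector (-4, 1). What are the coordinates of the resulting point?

Translation by (-4, 1) (homogeneous matrix [[1, 0, -4], [0, 1, 1], [0, 0, 1]]):
x' = 4 + -4 = 0
y' = 3 + 1 = 4
Result: (0, 4)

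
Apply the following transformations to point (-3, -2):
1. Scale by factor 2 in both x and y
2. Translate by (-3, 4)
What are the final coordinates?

Step 1: Scale (-3, -2) by 2 → (-6, -4)
Step 2: Translate by (-3, 4) → (-9, 0)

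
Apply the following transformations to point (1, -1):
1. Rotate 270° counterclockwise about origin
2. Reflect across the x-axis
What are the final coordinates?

Step 1: Rotate 270° → (-1, -1)
Step 2: Reflect across x-axis → (-1, 1)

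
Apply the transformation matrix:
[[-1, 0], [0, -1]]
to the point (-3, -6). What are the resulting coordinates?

Matrix multiplication:
[[-1, 0], [0, -1]] × [-3, -6]ᵀ
= [(-1)(-3) + (0)(-6), (0)(-3) + (-1)(-6)]ᵀ
= [3, 6]ᵀ
Result: (3, 6)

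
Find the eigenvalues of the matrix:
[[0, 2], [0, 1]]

Characteristic equation: det(A - λI) = 0
λ² - (trace)λ + (det) = 0
trace = 0 + 1 = 1, det = (0)(1) - (2)(0) = 0
λ² - (1)λ + (0) = 0
λ = (1 ± √((1)² - 4·(0))) / 2 = (1 ± √1) / 2
Solving: λ = 0, 1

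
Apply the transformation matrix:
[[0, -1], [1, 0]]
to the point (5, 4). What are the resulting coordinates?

Matrix multiplication:
[[0, -1], [1, 0]] × [5, 4]ᵀ
= [(0)(5) + (-1)(4), (1)(5) + (0)(4)]ᵀ
= [-4, 5]ᵀ
Result: (-4, 5)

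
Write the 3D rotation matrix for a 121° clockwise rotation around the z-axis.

Rotation matrix for clockwise 121° around z-axis:
A clockwise rotation by 121° is a counterclockwise rotation by -121°.
cos(-121°) = -0.5150, sin(-121°) = -0.8572
Result: [[-0.5150, 0.8572, 0], [-0.8572, -0.5150, 0], [0, 0, 1]]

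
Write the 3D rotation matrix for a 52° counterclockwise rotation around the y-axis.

Rotation matrix for counterclockwise 52° around y-axis:
cos(52°) = 0.6157, sin(52°) = 0.7880
Result: [[0.6157, 0, 0.7880], [0, 1, 0], [-0.7880, 0, 0.6157]]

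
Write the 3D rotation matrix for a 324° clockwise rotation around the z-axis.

Rotation matrix for clockwise 324° around z-axis:
A clockwise rotation by 324° is a counterclockwise rotation by -324°.
cos(-324°) = 0.8090, sin(-324°) = 0.5878
Result: [[0.8090, -0.5878, 0], [0.5878, 0.8090, 0], [0, 0, 1]]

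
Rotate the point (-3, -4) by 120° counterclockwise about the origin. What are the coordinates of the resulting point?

Rotation matrix for 120°: [[cos 120°, -sin 120°], [sin 120°, cos 120°]] ≈ [[-0.500000, -0.866025], [0.866025, -0.500000]]
[[-0.500000, -0.866025], [0.866025, -0.500000]] × [-3, -4]ᵀ ≈ [4.9641, -0.5981]ᵀ
Result: (4.9641, -0.5981)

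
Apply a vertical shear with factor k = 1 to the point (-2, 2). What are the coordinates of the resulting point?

Shear matrix for vertical shear with factor k = 1:
[[1, 0], [1, 1]]
Result: (-2, 2) → (-2, 0)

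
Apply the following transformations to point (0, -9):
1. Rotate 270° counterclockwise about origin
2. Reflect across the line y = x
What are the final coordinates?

Step 1: Rotate 270° → (-9, 0)
Step 2: Reflect across line y = x → (0, -9)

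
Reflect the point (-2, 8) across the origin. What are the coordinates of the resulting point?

Reflection across origin: (-2, 8) → (2, -8)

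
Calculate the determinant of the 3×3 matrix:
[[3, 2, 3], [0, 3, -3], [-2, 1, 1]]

Expansion along first row:
det = 3·det([[3,-3],[1,1]]) - 2·det([[0,-3],[-2,1]]) + 3·det([[0,3],[-2,1]])
    = 3·(3·1 - -3·1) - 2·(0·1 - -3·-2) + 3·(0·1 - 3·-2)
    = 3·6 - 2·-6 + 3·6
    = 18 + 12 + 18 = 48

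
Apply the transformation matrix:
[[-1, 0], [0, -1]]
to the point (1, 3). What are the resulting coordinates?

Matrix multiplication:
[[-1, 0], [0, -1]] × [1, 3]ᵀ
= [(-1)(1) + (0)(3), (0)(1) + (-1)(3)]ᵀ
= [-1, -3]ᵀ
Result: (-1, -3)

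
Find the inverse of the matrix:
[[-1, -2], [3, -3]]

For [[a,b],[c,d]], inverse = (1/det)·[[d,-b],[-c,a]]
det = (-1)(-3) - (-2)(3) = 3 - -6 = 9
Inverse = (1/9)·[[-3, 2], [-3, -1]]
= [[-1/3, 2/9], [-1/3, -1/9]]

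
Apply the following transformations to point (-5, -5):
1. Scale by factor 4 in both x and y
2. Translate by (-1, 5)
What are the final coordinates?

Step 1: Scale (-5, -5) by 4 → (-20, -20)
Step 2: Translate by (-1, 5) → (-21, -15)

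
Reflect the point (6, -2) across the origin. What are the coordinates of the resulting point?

Reflection across origin: (6, -2) → (-6, 2)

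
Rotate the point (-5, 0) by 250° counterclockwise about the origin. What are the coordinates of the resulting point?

Rotation matrix for 250°: [[cos 250°, -sin 250°], [sin 250°, cos 250°]] ≈ [[-0.342020, 0.939693], [-0.939693, -0.342020]]
[[-0.342020, 0.939693], [-0.939693, -0.342020]] × [-5, 0]ᵀ ≈ [1.7101, 4.6985]ᵀ
Result: (1.7101, 4.6985)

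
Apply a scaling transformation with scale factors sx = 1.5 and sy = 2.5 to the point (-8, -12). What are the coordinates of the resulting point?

Scaling matrix:
[[1.50, 0], [0, 2.50]]
Result: (-8 × 1.5, -12 × 2.5) = (-12, -30)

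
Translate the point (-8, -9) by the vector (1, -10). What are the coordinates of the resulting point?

Translation by (1, -10) (homogeneous matrix [[1, 0, 1], [0, 1, -10], [0, 0, 1]]):
x' = -8 + 1 = -7
y' = -9 + -10 = -19
Result: (-7, -19)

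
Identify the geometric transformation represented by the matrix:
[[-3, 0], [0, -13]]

This matrix represents: non-uniform scaling by sx = -3, sy = -13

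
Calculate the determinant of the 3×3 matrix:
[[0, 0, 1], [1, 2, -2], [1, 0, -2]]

Expansion along first row:
det = 0·det([[2,-2],[0,-2]]) - 0·det([[1,-2],[1,-2]]) + 1·det([[1,2],[1,0]])
    = 0·(2·-2 - -2·0) - 0·(1·-2 - -2·1) + 1·(1·0 - 2·1)
    = 0·-4 - 0·0 + 1·-2
    = 0 + 0 + -2 = -2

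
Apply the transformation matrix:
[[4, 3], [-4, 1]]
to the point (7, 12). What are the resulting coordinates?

Matrix multiplication:
[[4, 3], [-4, 1]] × [7, 12]ᵀ
= [(4)(7) + (3)(12), (-4)(7) + (1)(12)]ᵀ
= [64, -16]ᵀ
Result: (64, -16)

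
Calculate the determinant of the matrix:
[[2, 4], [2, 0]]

For a 2×2 matrix [[a, b], [c, d]], det = ad - bc
det = (2)(0) - (4)(2) = 0 - 8 = -8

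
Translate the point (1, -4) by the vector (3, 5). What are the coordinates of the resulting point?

Translation by (3, 5) (homogeneous matrix [[1, 0, 3], [0, 1, 5], [0, 0, 1]]):
x' = 1 + 3 = 4
y' = -4 + 5 = 1
Result: (4, 1)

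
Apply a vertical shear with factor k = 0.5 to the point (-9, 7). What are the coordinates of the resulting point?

Shear matrix for vertical shear with factor k = 0.5:
[[1, 0], [0.50, 1]]
Result: (-9, 7) → (-9, 2.5)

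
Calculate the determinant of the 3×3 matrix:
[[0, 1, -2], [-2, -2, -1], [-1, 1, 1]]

Expansion along first row:
det = 0·det([[-2,-1],[1,1]]) - 1·det([[-2,-1],[-1,1]]) + -2·det([[-2,-2],[-1,1]])
    = 0·(-2·1 - -1·1) - 1·(-2·1 - -1·-1) + -2·(-2·1 - -2·-1)
    = 0·-1 - 1·-3 + -2·-4
    = 0 + 3 + 8 = 11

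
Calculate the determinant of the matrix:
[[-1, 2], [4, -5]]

For a 2×2 matrix [[a, b], [c, d]], det = ad - bc
det = (-1)(-5) - (2)(4) = 5 - 8 = -3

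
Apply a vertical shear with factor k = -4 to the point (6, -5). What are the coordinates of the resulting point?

Shear matrix for vertical shear with factor k = -4:
[[1, 0], [-4, 1]]
Result: (6, -5) → (6, -29)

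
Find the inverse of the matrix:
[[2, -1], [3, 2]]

For [[a,b],[c,d]], inverse = (1/det)·[[d,-b],[-c,a]]
det = (2)(2) - (-1)(3) = 4 - -3 = 7
Inverse = (1/7)·[[2, 1], [-3, 2]]
= [[2/7, 1/7], [-3/7, 2/7]]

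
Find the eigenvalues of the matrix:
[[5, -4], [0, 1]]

Characteristic equation: det(A - λI) = 0
λ² - (trace)λ + (det) = 0
trace = 5 + 1 = 6, det = (5)(1) - (-4)(0) = 5
λ² - (6)λ + (5) = 0
λ = (6 ± √((6)² - 4·(5))) / 2 = (6 ± √16) / 2
Solving: λ = 1, 5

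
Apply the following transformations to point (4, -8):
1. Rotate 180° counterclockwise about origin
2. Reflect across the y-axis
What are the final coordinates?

Step 1: Rotate 180° → (-4, 8)
Step 2: Reflect across y-axis → (4, 8)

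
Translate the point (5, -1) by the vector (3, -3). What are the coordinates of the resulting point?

Translation by (3, -3) (homogeneous matrix [[1, 0, 3], [0, 1, -3], [0, 0, 1]]):
x' = 5 + 3 = 8
y' = -1 + -3 = -4
Result: (8, -4)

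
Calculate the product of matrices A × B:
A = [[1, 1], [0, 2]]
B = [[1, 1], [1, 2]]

Matrix multiplication:
C[0][0] = 1×1 + 1×1 = 2
C[0][1] = 1×1 + 1×2 = 3
C[1][0] = 0×1 + 2×1 = 2
C[1][1] = 0×1 + 2×2 = 4
Result: [[2, 3], [2, 4]]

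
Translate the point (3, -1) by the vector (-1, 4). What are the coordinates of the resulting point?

Translation by (-1, 4) (homogeneous matrix [[1, 0, -1], [0, 1, 4], [0, 0, 1]]):
x' = 3 + -1 = 2
y' = -1 + 4 = 3
Result: (2, 3)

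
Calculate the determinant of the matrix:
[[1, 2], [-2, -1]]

For a 2×2 matrix [[a, b], [c, d]], det = ad - bc
det = (1)(-1) - (2)(-2) = -1 - -4 = 3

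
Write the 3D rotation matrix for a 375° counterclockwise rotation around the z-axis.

Rotation matrix for counterclockwise 375° around z-axis:
cos(375°) = 0.9659, sin(375°) = 0.2588
Result: [[0.9659, -0.2588, 0], [0.2588, 0.9659, 0], [0, 0, 1]]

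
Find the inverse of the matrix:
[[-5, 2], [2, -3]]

For [[a,b],[c,d]], inverse = (1/det)·[[d,-b],[-c,a]]
det = (-5)(-3) - (2)(2) = 15 - 4 = 11
Inverse = (1/11)·[[-3, -2], [-2, -5]]
= [[-3/11, -2/11], [-2/11, -5/11]]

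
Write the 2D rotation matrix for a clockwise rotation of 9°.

Rotation matrix formula: [[cos θ, -sin θ], [sin θ, cos θ]]
A clockwise rotation by 9° is equivalent to a counterclockwise rotation by -9°.
For θ = -9°:
cos(-9°) = 0.9877
sin(-9°) = -0.1564
Result: [[0.9877, 0.1564], [-0.1564, 0.9877]]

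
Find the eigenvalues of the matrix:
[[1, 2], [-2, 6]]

Characteristic equation: det(A - λI) = 0
λ² - (trace)λ + (det) = 0
trace = 1 + 6 = 7, det = (1)(6) - (2)(-2) = 10
λ² - (7)λ + (10) = 0
λ = (7 ± √((7)² - 4·(10))) / 2 = (7 ± √9) / 2
Solving: λ = 2, 5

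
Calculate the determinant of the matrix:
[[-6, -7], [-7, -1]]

For a 2×2 matrix [[a, b], [c, d]], det = ad - bc
det = (-6)(-1) - (-7)(-7) = 6 - 49 = -43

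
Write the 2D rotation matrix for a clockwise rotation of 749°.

Rotation matrix formula: [[cos θ, -sin θ], [sin θ, cos θ]]
A clockwise rotation by 749° is equivalent to a counterclockwise rotation by -749°.
For θ = -749°:
cos(-749°) = 0.8746
sin(-749°) = -0.4848
Result: [[0.8746, 0.4848], [-0.4848, 0.8746]]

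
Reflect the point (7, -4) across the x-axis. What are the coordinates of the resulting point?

Reflection across x-axis: (7, -4) → (7, 4)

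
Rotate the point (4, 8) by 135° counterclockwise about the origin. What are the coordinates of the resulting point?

Rotation matrix for 135°: [[cos 135°, -sin 135°], [sin 135°, cos 135°]] ≈ [[-0.707107, -0.707107], [0.707107, -0.707107]]
[[-0.707107, -0.707107], [0.707107, -0.707107]] × [4, 8]ᵀ ≈ [-8.4853, -2.8284]ᵀ
Result: (-8.4853, -2.8284)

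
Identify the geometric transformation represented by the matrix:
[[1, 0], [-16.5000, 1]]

This matrix represents: vertical shear with factor -16.5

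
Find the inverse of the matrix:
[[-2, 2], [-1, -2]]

For [[a,b],[c,d]], inverse = (1/det)·[[d,-b],[-c,a]]
det = (-2)(-2) - (2)(-1) = 4 - -2 = 6
Inverse = (1/6)·[[-2, -2], [1, -2]]
= [[-1/3, -1/3], [1/6, -1/3]]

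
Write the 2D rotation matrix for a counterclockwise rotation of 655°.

Rotation matrix formula: [[cos θ, -sin θ], [sin θ, cos θ]]
For θ = 655°:
cos(655°) = 0.4226
sin(655°) = -0.9063
Result: [[0.4226, 0.9063], [-0.9063, 0.4226]]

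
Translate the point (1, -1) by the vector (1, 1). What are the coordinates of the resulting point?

Translation by (1, 1) (homogeneous matrix [[1, 0, 1], [0, 1, 1], [0, 0, 1]]):
x' = 1 + 1 = 2
y' = -1 + 1 = 0
Result: (2, 0)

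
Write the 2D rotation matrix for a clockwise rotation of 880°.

Rotation matrix formula: [[cos θ, -sin θ], [sin θ, cos θ]]
A clockwise rotation by 880° is equivalent to a counterclockwise rotation by -880°.
For θ = -880°:
cos(-880°) = -0.9397
sin(-880°) = -0.3420
Result: [[-0.9397, 0.3420], [-0.3420, -0.9397]]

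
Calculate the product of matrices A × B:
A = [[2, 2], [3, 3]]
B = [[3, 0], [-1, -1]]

Matrix multiplication:
C[0][0] = 2×3 + 2×-1 = 4
C[0][1] = 2×0 + 2×-1 = -2
C[1][0] = 3×3 + 3×-1 = 6
C[1][1] = 3×0 + 3×-1 = -3
Result: [[4, -2], [6, -3]]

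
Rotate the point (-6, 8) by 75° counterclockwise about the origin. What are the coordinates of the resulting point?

Rotation matrix for 75°: [[cos 75°, -sin 75°], [sin 75°, cos 75°]] ≈ [[0.258819, -0.965926], [0.965926, 0.258819]]
[[0.258819, -0.965926], [0.965926, 0.258819]] × [-6, 8]ᵀ ≈ [-9.2803, -3.7250]ᵀ
Result: (-9.2803, -3.7250)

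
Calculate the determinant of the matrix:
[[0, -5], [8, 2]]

For a 2×2 matrix [[a, b], [c, d]], det = ad - bc
det = (0)(2) - (-5)(8) = 0 - -40 = 40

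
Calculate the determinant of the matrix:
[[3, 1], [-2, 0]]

For a 2×2 matrix [[a, b], [c, d]], det = ad - bc
det = (3)(0) - (1)(-2) = 0 - -2 = 2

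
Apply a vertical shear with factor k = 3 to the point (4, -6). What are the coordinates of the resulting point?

Shear matrix for vertical shear with factor k = 3:
[[1, 0], [3, 1]]
Result: (4, -6) → (4, 6)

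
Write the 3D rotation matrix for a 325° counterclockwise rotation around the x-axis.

Rotation matrix for counterclockwise 325° around x-axis:
cos(325°) = 0.8192, sin(325°) = -0.5736
Result: [[1, 0, 0], [0, 0.8192, 0.5736], [0, -0.5736, 0.8192]]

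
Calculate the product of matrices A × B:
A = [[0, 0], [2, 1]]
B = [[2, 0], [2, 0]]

Matrix multiplication:
C[0][0] = 0×2 + 0×2 = 0
C[0][1] = 0×0 + 0×0 = 0
C[1][0] = 2×2 + 1×2 = 6
C[1][1] = 2×0 + 1×0 = 0
Result: [[0, 0], [6, 0]]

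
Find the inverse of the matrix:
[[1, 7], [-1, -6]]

For [[a,b],[c,d]], inverse = (1/det)·[[d,-b],[-c,a]]
det = (1)(-6) - (7)(-1) = -6 - -7 = 1
Inverse = [[-6, -7], [1, 1]]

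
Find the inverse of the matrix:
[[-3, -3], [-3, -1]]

For [[a,b],[c,d]], inverse = (1/det)·[[d,-b],[-c,a]]
det = (-3)(-1) - (-3)(-3) = 3 - 9 = -6
Inverse = (1/-6)·[[-1, 3], [3, -3]]
= [[1/6, -1/2], [-1/2, 1/2]]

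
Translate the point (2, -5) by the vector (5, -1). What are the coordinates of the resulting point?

Translation by (5, -1) (homogeneous matrix [[1, 0, 5], [0, 1, -1], [0, 0, 1]]):
x' = 2 + 5 = 7
y' = -5 + -1 = -6
Result: (7, -6)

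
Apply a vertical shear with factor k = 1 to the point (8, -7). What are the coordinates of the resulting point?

Shear matrix for vertical shear with factor k = 1:
[[1, 0], [1, 1]]
Result: (8, -7) → (8, 1)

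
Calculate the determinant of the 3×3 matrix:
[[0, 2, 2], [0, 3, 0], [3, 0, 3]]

Expansion along first row:
det = 0·det([[3,0],[0,3]]) - 2·det([[0,0],[3,3]]) + 2·det([[0,3],[3,0]])
    = 0·(3·3 - 0·0) - 2·(0·3 - 0·3) + 2·(0·0 - 3·3)
    = 0·9 - 2·0 + 2·-9
    = 0 + 0 + -18 = -18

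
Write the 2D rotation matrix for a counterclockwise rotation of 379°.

Rotation matrix formula: [[cos θ, -sin θ], [sin θ, cos θ]]
For θ = 379°:
cos(379°) = 0.9455
sin(379°) = 0.3256
Result: [[0.9455, -0.3256], [0.3256, 0.9455]]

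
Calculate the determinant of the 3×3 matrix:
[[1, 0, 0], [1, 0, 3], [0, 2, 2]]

Expansion along first row:
det = 1·det([[0,3],[2,2]]) - 0·det([[1,3],[0,2]]) + 0·det([[1,0],[0,2]])
    = 1·(0·2 - 3·2) - 0·(1·2 - 3·0) + 0·(1·2 - 0·0)
    = 1·-6 - 0·2 + 0·2
    = -6 + 0 + 0 = -6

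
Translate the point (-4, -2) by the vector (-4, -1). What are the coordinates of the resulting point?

Translation by (-4, -1) (homogeneous matrix [[1, 0, -4], [0, 1, -1], [0, 0, 1]]):
x' = -4 + -4 = -8
y' = -2 + -1 = -3
Result: (-8, -3)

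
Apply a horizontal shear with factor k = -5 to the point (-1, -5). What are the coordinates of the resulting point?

Shear matrix for horizontal shear with factor k = -5:
[[1, -5], [0, 1]]
Result: (-1, -5) → (24, -5)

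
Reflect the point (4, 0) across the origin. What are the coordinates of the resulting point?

Reflection across origin: (4, 0) → (-4, 0)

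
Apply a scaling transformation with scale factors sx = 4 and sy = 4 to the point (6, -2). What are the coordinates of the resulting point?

Scaling matrix:
[[4, 0], [0, 4]]
Result: (6 × 4, -2 × 4) = (24, -8)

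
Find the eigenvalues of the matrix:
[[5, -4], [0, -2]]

Characteristic equation: det(A - λI) = 0
λ² - (trace)λ + (det) = 0
trace = 5 + -2 = 3, det = (5)(-2) - (-4)(0) = -10
λ² - (3)λ + (-10) = 0
λ = (3 ± √((3)² - 4·(-10))) / 2 = (3 ± √49) / 2
Solving: λ = -2, 5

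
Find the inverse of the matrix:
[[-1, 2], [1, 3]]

For [[a,b],[c,d]], inverse = (1/det)·[[d,-b],[-c,a]]
det = (-1)(3) - (2)(1) = -3 - 2 = -5
Inverse = (1/-5)·[[3, -2], [-1, -1]]
= [[-3/5, 2/5], [1/5, 1/5]]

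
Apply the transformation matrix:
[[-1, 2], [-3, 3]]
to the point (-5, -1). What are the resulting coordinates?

Matrix multiplication:
[[-1, 2], [-3, 3]] × [-5, -1]ᵀ
= [(-1)(-5) + (2)(-1), (-3)(-5) + (3)(-1)]ᵀ
= [3, 12]ᵀ
Result: (3, 12)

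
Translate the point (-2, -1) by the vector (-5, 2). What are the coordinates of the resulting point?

Translation by (-5, 2) (homogeneous matrix [[1, 0, -5], [0, 1, 2], [0, 0, 1]]):
x' = -2 + -5 = -7
y' = -1 + 2 = 1
Result: (-7, 1)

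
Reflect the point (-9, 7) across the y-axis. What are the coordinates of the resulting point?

Reflection across y-axis: (-9, 7) → (9, 7)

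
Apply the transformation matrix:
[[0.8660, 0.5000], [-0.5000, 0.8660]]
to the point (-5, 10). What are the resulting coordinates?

Matrix multiplication:
[[0.8660, 0.5000], [-0.5000, 0.8660]] × [-5, 10]ᵀ
= [(0.8660)(-5) + (0.5000)(10), (-0.5000)(-5) + (0.8660)(10)]ᵀ
= [0.6700, 11.1600]ᵀ
Result: (0.6700, 11.1600)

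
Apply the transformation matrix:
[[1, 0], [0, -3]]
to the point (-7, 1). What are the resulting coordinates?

Matrix multiplication:
[[1, 0], [0, -3]] × [-7, 1]ᵀ
= [(1)(-7) + (0)(1), (0)(-7) + (-3)(1)]ᵀ
= [-7, -3]ᵀ
Result: (-7, -3)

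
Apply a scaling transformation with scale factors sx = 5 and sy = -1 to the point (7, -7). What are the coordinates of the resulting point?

Scaling matrix:
[[5, 0], [0, -1]]
Result: (7 × 5, -7 × -1) = (35, 7)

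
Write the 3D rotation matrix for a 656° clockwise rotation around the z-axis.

Rotation matrix for clockwise 656° around z-axis:
A clockwise rotation by 656° is a counterclockwise rotation by -656°.
cos(-656°) = 0.4384, sin(-656°) = 0.8988
Result: [[0.4384, -0.8988, 0], [0.8988, 0.4384, 0], [0, 0, 1]]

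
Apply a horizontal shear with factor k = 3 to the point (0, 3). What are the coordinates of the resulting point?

Shear matrix for horizontal shear with factor k = 3:
[[1, 3], [0, 1]]
Result: (0, 3) → (9, 3)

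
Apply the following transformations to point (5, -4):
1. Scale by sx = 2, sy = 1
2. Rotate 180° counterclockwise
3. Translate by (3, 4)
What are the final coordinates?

Step 1: Scale → (10, -4)
Step 2: Rotate 180° → (-10, 4)
Step 3: Translate → (-7, 8)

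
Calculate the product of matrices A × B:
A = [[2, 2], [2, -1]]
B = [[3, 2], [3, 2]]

Matrix multiplication:
C[0][0] = 2×3 + 2×3 = 12
C[0][1] = 2×2 + 2×2 = 8
C[1][0] = 2×3 + -1×3 = 3
C[1][1] = 2×2 + -1×2 = 2
Result: [[12, 8], [3, 2]]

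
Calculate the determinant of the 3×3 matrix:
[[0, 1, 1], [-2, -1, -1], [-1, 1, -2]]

Expansion along first row:
det = 0·det([[-1,-1],[1,-2]]) - 1·det([[-2,-1],[-1,-2]]) + 1·det([[-2,-1],[-1,1]])
    = 0·(-1·-2 - -1·1) - 1·(-2·-2 - -1·-1) + 1·(-2·1 - -1·-1)
    = 0·3 - 1·3 + 1·-3
    = 0 + -3 + -3 = -6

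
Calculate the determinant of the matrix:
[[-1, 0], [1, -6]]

For a 2×2 matrix [[a, b], [c, d]], det = ad - bc
det = (-1)(-6) - (0)(1) = 6 - 0 = 6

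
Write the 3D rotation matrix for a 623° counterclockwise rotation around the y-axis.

Rotation matrix for counterclockwise 623° around y-axis:
cos(623°) = -0.1219, sin(623°) = -0.9925
Result: [[-0.1219, 0, -0.9925], [0, 1, 0], [0.9925, 0, -0.1219]]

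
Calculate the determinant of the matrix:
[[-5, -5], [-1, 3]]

For a 2×2 matrix [[a, b], [c, d]], det = ad - bc
det = (-5)(3) - (-5)(-1) = -15 - 5 = -20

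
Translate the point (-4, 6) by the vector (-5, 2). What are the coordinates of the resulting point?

Translation by (-5, 2) (homogeneous matrix [[1, 0, -5], [0, 1, 2], [0, 0, 1]]):
x' = -4 + -5 = -9
y' = 6 + 2 = 8
Result: (-9, 8)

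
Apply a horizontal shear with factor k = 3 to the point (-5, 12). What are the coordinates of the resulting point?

Shear matrix for horizontal shear with factor k = 3:
[[1, 3], [0, 1]]
Result: (-5, 12) → (31, 12)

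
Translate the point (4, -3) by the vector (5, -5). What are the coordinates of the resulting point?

Translation by (5, -5) (homogeneous matrix [[1, 0, 5], [0, 1, -5], [0, 0, 1]]):
x' = 4 + 5 = 9
y' = -3 + -5 = -8
Result: (9, -8)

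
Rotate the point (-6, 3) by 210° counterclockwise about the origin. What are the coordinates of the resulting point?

Rotation matrix for 210°: [[cos 210°, -sin 210°], [sin 210°, cos 210°]] ≈ [[-0.866025, 0.500000], [-0.500000, -0.866025]]
[[-0.866025, 0.500000], [-0.500000, -0.866025]] × [-6, 3]ᵀ ≈ [6.6962, 0.4019]ᵀ
Result: (6.6962, 0.4019)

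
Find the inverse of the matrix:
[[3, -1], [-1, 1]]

For [[a,b],[c,d]], inverse = (1/det)·[[d,-b],[-c,a]]
det = (3)(1) - (-1)(-1) = 3 - 1 = 2
Inverse = (1/2)·[[1, 1], [1, 3]]
= [[1/2, 1/2], [1/2, 3/2]]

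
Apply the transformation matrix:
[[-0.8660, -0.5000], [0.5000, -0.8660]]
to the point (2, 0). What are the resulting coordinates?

Matrix multiplication:
[[-0.8660, -0.5000], [0.5000, -0.8660]] × [2, 0]ᵀ
= [(-0.8660)(2) + (-0.5000)(0), (0.5000)(2) + (-0.8660)(0)]ᵀ
= [-1.7320, 1]ᵀ
Result: (-1.7320, 1)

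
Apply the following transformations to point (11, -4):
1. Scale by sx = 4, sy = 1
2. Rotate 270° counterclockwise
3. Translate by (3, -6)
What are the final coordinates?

Step 1: Scale → (44, -4)
Step 2: Rotate 270° → (-4, -44)
Step 3: Translate → (-1, -50)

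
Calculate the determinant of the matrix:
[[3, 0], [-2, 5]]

For a 2×2 matrix [[a, b], [c, d]], det = ad - bc
det = (3)(5) - (0)(-2) = 15 - 0 = 15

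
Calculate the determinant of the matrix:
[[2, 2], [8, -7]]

For a 2×2 matrix [[a, b], [c, d]], det = ad - bc
det = (2)(-7) - (2)(8) = -14 - 16 = -30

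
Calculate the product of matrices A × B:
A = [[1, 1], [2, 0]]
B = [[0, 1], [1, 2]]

Matrix multiplication:
C[0][0] = 1×0 + 1×1 = 1
C[0][1] = 1×1 + 1×2 = 3
C[1][0] = 2×0 + 0×1 = 0
C[1][1] = 2×1 + 0×2 = 2
Result: [[1, 3], [0, 2]]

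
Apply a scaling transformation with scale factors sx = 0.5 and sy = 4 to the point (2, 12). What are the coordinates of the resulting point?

Scaling matrix:
[[0.50, 0], [0, 4]]
Result: (2 × 0.5, 12 × 4) = (1, 48)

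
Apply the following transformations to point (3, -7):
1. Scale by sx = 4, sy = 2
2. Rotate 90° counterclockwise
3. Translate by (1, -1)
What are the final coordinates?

Step 1: Scale → (12, -14)
Step 2: Rotate 90° → (14, 12)
Step 3: Translate → (15, 11)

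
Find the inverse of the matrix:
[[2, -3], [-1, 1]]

For [[a,b],[c,d]], inverse = (1/det)·[[d,-b],[-c,a]]
det = (2)(1) - (-3)(-1) = 2 - 3 = -1
Inverse = (1/-1)·[[1, 3], [1, 2]]
= [[-1, -3], [-1, -2]]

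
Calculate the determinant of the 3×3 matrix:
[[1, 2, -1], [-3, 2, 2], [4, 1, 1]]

Expansion along first row:
det = 1·det([[2,2],[1,1]]) - 2·det([[-3,2],[4,1]]) + -1·det([[-3,2],[4,1]])
    = 1·(2·1 - 2·1) - 2·(-3·1 - 2·4) + -1·(-3·1 - 2·4)
    = 1·0 - 2·-11 + -1·-11
    = 0 + 22 + 11 = 33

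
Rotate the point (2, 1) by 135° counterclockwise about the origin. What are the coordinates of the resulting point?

Rotation matrix for 135°: [[cos 135°, -sin 135°], [sin 135°, cos 135°]] ≈ [[-0.707107, -0.707107], [0.707107, -0.707107]]
[[-0.707107, -0.707107], [0.707107, -0.707107]] × [2, 1]ᵀ ≈ [-2.1213, 0.7071]ᵀ
Result: (-2.1213, 0.7071)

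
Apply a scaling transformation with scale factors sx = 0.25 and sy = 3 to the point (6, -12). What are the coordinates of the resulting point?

Scaling matrix:
[[0.25, 0], [0, 3]]
Result: (6 × 0.25, -12 × 3) = (1.5, -36)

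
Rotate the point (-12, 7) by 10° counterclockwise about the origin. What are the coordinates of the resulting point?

Rotation matrix for 10°: [[cos 10°, -sin 10°], [sin 10°, cos 10°]] ≈ [[0.984808, -0.173648], [0.173648, 0.984808]]
[[0.984808, -0.173648], [0.173648, 0.984808]] × [-12, 7]ᵀ ≈ [-13.0332, 4.8099]ᵀ
Result: (-13.0332, 4.8099)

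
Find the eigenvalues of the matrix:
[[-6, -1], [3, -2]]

Characteristic equation: det(A - λI) = 0
λ² - (trace)λ + (det) = 0
trace = -6 + -2 = -8, det = (-6)(-2) - (-1)(3) = 15
λ² - (-8)λ + (15) = 0
λ = (-8 ± √((-8)² - 4·(15))) / 2 = (-8 ± √4) / 2
Solving: λ = -5, -3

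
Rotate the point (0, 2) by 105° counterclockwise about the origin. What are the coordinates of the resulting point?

Rotation matrix for 105°: [[cos 105°, -sin 105°], [sin 105°, cos 105°]] ≈ [[-0.258819, -0.965926], [0.965926, -0.258819]]
[[-0.258819, -0.965926], [0.965926, -0.258819]] × [0, 2]ᵀ ≈ [-1.9319, -0.5176]ᵀ
Result: (-1.9319, -0.5176)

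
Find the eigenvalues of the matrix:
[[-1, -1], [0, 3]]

Characteristic equation: det(A - λI) = 0
λ² - (trace)λ + (det) = 0
trace = -1 + 3 = 2, det = (-1)(3) - (-1)(0) = -3
λ² - (2)λ + (-3) = 0
λ = (2 ± √((2)² - 4·(-3))) / 2 = (2 ± √16) / 2
Solving: λ = -1, 3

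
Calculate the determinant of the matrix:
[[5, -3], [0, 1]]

For a 2×2 matrix [[a, b], [c, d]], det = ad - bc
det = (5)(1) - (-3)(0) = 5 - 0 = 5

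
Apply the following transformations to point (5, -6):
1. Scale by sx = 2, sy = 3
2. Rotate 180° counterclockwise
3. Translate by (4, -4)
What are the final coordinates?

Step 1: Scale → (10, -18)
Step 2: Rotate 180° → (-10, 18)
Step 3: Translate → (-6, 14)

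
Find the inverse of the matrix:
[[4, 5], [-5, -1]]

For [[a,b],[c,d]], inverse = (1/det)·[[d,-b],[-c,a]]
det = (4)(-1) - (5)(-5) = -4 - -25 = 21
Inverse = (1/21)·[[-1, -5], [5, 4]]
= [[-1/21, -5/21], [5/21, 4/21]]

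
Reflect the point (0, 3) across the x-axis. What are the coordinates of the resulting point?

Reflection across x-axis: (0, 3) → (0, -3)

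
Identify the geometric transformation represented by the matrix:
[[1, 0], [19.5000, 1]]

This matrix represents: vertical shear with factor 19.5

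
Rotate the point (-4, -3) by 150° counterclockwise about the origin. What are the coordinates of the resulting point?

Rotation matrix for 150°: [[cos 150°, -sin 150°], [sin 150°, cos 150°]] ≈ [[-0.866025, -0.500000], [0.500000, -0.866025]]
[[-0.866025, -0.500000], [0.500000, -0.866025]] × [-4, -3]ᵀ ≈ [4.9641, 0.5981]ᵀ
Result: (4.9641, 0.5981)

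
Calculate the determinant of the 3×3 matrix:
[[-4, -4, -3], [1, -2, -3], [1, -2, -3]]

Expansion along first row:
det = -4·det([[-2,-3],[-2,-3]]) - -4·det([[1,-3],[1,-3]]) + -3·det([[1,-2],[1,-2]])
    = -4·(-2·-3 - -3·-2) - -4·(1·-3 - -3·1) + -3·(1·-2 - -2·1)
    = -4·0 - -4·0 + -3·0
    = 0 + 0 + 0 = 0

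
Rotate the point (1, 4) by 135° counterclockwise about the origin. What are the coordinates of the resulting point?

Rotation matrix for 135°: [[cos 135°, -sin 135°], [sin 135°, cos 135°]] ≈ [[-0.707107, -0.707107], [0.707107, -0.707107]]
[[-0.707107, -0.707107], [0.707107, -0.707107]] × [1, 4]ᵀ ≈ [-3.5355, -2.1213]ᵀ
Result: (-3.5355, -2.1213)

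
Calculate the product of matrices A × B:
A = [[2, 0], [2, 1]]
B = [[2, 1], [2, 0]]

Matrix multiplication:
C[0][0] = 2×2 + 0×2 = 4
C[0][1] = 2×1 + 0×0 = 2
C[1][0] = 2×2 + 1×2 = 6
C[1][1] = 2×1 + 1×0 = 2
Result: [[4, 2], [6, 2]]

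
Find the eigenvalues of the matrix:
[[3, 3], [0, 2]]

Characteristic equation: det(A - λI) = 0
λ² - (trace)λ + (det) = 0
trace = 3 + 2 = 5, det = (3)(2) - (3)(0) = 6
λ² - (5)λ + (6) = 0
λ = (5 ± √((5)² - 4·(6))) / 2 = (5 ± √1) / 2
Solving: λ = 2, 3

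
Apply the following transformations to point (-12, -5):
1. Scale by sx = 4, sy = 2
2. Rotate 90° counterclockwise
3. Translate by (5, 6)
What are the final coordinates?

Step 1: Scale → (-48, -10)
Step 2: Rotate 90° → (10, -48)
Step 3: Translate → (15, -42)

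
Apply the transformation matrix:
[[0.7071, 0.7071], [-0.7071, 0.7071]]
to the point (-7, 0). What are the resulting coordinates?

Matrix multiplication:
[[0.7071, 0.7071], [-0.7071, 0.7071]] × [-7, 0]ᵀ
= [(0.7071)(-7) + (0.7071)(0), (-0.7071)(-7) + (0.7071)(0)]ᵀ
= [-4.9497, 4.9497]ᵀ
Result: (-4.9497, 4.9497)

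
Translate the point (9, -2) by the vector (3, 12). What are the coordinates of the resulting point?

Translation by (3, 12) (homogeneous matrix [[1, 0, 3], [0, 1, 12], [0, 0, 1]]):
x' = 9 + 3 = 12
y' = -2 + 12 = 10
Result: (12, 10)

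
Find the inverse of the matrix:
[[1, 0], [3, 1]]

For [[a,b],[c,d]], inverse = (1/det)·[[d,-b],[-c,a]]
det = (1)(1) - (0)(3) = 1 - 0 = 1
Inverse = [[1, 0], [-3, 1]]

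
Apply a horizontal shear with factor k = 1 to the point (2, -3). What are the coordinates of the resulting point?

Shear matrix for horizontal shear with factor k = 1:
[[1, 1], [0, 1]]
Result: (2, -3) → (-1, -3)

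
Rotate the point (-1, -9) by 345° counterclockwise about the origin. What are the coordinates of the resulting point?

Rotation matrix for 345°: [[cos 345°, -sin 345°], [sin 345°, cos 345°]] ≈ [[0.965926, 0.258819], [-0.258819, 0.965926]]
[[0.965926, 0.258819], [-0.258819, 0.965926]] × [-1, -9]ᵀ ≈ [-3.2953, -8.4345]ᵀ
Result: (-3.2953, -8.4345)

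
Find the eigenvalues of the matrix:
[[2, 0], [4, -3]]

Characteristic equation: det(A - λI) = 0
λ² - (trace)λ + (det) = 0
trace = 2 + -3 = -1, det = (2)(-3) - (0)(4) = -6
λ² - (-1)λ + (-6) = 0
λ = (-1 ± √((-1)² - 4·(-6))) / 2 = (-1 ± √25) / 2
Solving: λ = -3, 2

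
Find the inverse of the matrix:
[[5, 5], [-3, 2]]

For [[a,b],[c,d]], inverse = (1/det)·[[d,-b],[-c,a]]
det = (5)(2) - (5)(-3) = 10 - -15 = 25
Inverse = (1/25)·[[2, -5], [3, 5]]
= [[2/25, -1/5], [3/25, 1/5]]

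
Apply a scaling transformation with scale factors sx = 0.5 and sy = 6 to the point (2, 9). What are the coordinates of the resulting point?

Scaling matrix:
[[0.50, 0], [0, 6]]
Result: (2 × 0.5, 9 × 6) = (1, 54)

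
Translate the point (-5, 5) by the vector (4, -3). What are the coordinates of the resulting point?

Translation by (4, -3) (homogeneous matrix [[1, 0, 4], [0, 1, -3], [0, 0, 1]]):
x' = -5 + 4 = -1
y' = 5 + -3 = 2
Result: (-1, 2)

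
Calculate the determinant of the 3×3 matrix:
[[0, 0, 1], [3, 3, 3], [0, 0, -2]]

Expansion along first row:
det = 0·det([[3,3],[0,-2]]) - 0·det([[3,3],[0,-2]]) + 1·det([[3,3],[0,0]])
    = 0·(3·-2 - 3·0) - 0·(3·-2 - 3·0) + 1·(3·0 - 3·0)
    = 0·-6 - 0·-6 + 1·0
    = 0 + 0 + 0 = 0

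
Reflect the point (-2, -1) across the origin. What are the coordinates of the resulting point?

Reflection across origin: (-2, -1) → (2, 1)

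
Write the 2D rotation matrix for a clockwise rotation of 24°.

Rotation matrix formula: [[cos θ, -sin θ], [sin θ, cos θ]]
A clockwise rotation by 24° is equivalent to a counterclockwise rotation by -24°.
For θ = -24°:
cos(-24°) = 0.9135
sin(-24°) = -0.4067
Result: [[0.9135, 0.4067], [-0.4067, 0.9135]]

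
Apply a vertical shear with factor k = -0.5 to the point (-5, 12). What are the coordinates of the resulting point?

Shear matrix for vertical shear with factor k = -0.5:
[[1, 0], [-0.50, 1]]
Result: (-5, 12) → (-5, 14.5)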